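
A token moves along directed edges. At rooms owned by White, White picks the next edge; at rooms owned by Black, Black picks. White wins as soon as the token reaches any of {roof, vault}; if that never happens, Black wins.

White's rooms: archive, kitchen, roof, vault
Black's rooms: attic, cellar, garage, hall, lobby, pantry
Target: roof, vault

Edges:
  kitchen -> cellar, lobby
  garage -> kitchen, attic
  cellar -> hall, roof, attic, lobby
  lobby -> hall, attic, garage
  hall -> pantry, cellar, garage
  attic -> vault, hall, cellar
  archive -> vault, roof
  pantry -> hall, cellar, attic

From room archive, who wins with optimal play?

A0 = {roof, vault}
A1: add {archive} — archive (White) has archive→vault.
A2 = A1; e.g. kitchen (White) has no edge into A1. Fixed point.
archive ∈ A1, so White can force the target.

White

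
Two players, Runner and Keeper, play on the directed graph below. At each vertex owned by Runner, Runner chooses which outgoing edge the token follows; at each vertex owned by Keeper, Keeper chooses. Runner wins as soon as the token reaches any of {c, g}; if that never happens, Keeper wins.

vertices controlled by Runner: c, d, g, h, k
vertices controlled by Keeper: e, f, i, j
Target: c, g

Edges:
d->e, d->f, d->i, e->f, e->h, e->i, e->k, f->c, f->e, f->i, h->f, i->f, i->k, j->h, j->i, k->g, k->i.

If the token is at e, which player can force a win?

A0 = {c, g}
A1: add {k} — k (Runner) has k→g.
A2 = A1; e.g. d (Runner) has no edge into A1. Fixed point.
e never enters the attractor, so Keeper can avoid the target forever.

Keeper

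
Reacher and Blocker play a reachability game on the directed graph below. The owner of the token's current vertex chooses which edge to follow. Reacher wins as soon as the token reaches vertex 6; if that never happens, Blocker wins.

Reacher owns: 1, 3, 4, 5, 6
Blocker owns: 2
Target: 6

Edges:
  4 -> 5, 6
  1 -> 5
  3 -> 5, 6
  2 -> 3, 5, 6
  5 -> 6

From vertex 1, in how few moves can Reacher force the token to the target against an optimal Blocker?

2

A0 = {6}
A1: add {3, 4, 5} — 3 (Reacher) has 3→6; 4 (Reacher) has 4→6; 5 (Reacher) has 5→6.
A2: add {1, 2} — 1 (Reacher) has 1→5; 2 (Blocker): all of {3, 5, 6} already in.
A2 = all vertices. Fixed point.
1 enters the attractor at level 2, so Reacher can force the target in 2 moves from there.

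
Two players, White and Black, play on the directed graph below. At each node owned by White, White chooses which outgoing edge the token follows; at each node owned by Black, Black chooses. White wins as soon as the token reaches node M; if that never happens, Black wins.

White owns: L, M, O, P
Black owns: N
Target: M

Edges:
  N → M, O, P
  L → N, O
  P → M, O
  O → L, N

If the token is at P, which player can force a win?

White

A0 = {M}
A1: add {P} — P (White) has P→M.
A2 = A1; e.g. L (White) has no edge into A1. Fixed point.
P ∈ A1, so White can force the target.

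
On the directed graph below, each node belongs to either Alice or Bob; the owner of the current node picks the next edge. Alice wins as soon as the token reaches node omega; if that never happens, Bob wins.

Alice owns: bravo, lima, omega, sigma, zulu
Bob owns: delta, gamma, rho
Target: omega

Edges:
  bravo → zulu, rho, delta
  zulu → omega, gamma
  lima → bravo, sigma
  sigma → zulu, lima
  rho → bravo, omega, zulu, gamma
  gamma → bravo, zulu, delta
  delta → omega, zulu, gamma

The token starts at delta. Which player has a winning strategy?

A0 = {omega}
A1: add {zulu} — zulu (Alice) has zulu→omega.
A2: add {bravo, sigma} — bravo (Alice) has bravo→zulu; sigma (Alice) has sigma→zulu.
A3: add {lima} — lima (Alice) has lima→bravo.
A4 = A3; e.g. rho (Bob) can still go to gamma. Fixed point.
delta never enters the attractor, so Bob can avoid the target forever.

Bob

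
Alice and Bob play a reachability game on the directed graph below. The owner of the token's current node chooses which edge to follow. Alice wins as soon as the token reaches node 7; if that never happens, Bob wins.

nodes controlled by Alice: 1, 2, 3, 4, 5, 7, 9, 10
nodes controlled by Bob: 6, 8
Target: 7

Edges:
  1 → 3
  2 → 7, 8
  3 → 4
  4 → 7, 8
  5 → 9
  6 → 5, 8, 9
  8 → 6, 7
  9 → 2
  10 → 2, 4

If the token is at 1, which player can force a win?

Alice

A0 = {7}
A1: add {2, 4} — 2 (Alice) has 2→7; 4 (Alice) has 4→7.
A2: add {3, 9, 10} — 3 (Alice) has 3→4; 9 (Alice) has 9→2; 10 (Alice) has 10→2.
A3: add {1, 5} — 1 (Alice) has 1→3; 5 (Alice) has 5→9.
A4 = A3; e.g. 6 (Bob) can still go to 8. Fixed point.
1 ∈ A3, so Alice can force the target.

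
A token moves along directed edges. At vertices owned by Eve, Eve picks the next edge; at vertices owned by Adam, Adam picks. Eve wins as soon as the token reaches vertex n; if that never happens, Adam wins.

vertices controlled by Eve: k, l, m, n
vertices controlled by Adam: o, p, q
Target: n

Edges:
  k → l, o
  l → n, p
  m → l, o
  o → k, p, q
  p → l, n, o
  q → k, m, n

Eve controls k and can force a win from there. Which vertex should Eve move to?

l

A0 = {n}
A1: add {l} — l (Eve) has l→n.
A2: add {k, m} — k (Eve) has k→l; m (Eve) has m→l.
A3: add {q} — q (Adam): all of {k, m, n} already in.
A4 = A3; e.g. o (Adam) can still go to p. Fixed point.
From k, successor l is in the attractor (rank 1); the other successor o is not.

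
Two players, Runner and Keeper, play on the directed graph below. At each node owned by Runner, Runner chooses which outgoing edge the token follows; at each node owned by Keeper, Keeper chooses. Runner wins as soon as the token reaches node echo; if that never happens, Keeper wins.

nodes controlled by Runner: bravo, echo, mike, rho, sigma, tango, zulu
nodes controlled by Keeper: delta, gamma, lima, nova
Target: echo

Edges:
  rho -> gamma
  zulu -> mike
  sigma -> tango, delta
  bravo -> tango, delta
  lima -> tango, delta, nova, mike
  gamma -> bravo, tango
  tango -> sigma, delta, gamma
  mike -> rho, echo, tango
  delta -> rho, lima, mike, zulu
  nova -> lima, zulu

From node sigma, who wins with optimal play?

A0 = {echo}
A1: add {mike} — mike (Runner) has mike→echo.
A2: add {zulu} — zulu (Runner) has zulu→mike.
A3 = A2; e.g. rho (Runner) has no edge into A2. Fixed point.
sigma never enters the attractor, so Keeper can avoid the target forever.

Keeper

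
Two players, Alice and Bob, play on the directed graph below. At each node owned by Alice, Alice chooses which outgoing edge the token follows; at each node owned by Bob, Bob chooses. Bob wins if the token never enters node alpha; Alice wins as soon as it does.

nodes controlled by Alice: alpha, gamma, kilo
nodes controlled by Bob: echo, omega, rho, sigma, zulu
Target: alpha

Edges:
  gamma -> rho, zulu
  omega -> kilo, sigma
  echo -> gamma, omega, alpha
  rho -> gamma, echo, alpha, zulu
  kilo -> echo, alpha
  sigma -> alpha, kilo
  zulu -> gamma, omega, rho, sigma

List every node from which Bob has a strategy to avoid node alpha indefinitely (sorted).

echo, gamma, rho, zulu

A0 = {alpha}
A1: add {kilo} — kilo (Alice) has kilo→alpha.
A2: add {sigma} — sigma (Bob): all of {alpha, kilo} already in.
A3: add {omega} — omega (Bob): all of {kilo, sigma} already in.
A4 = A3; e.g. gamma (Alice) has no edge into A3. Fixed point.
Alice's attractor = {alpha, kilo, omega, sigma}; Bob avoids the target exactly from the complement.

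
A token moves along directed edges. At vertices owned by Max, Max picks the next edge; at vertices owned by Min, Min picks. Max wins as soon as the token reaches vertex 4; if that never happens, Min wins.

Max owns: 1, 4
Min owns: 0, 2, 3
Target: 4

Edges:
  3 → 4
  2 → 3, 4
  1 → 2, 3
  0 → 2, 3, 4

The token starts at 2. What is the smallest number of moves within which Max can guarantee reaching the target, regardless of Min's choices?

A0 = {4}
A1: add {3} — 3 (Min): all of {4} already in.
A2: add {1, 2} — 1 (Max) has 1→3; 2 (Min): all of {3, 4} already in.
2 enters the attractor at level 2, so Max can force the target in 2 moves from there.

2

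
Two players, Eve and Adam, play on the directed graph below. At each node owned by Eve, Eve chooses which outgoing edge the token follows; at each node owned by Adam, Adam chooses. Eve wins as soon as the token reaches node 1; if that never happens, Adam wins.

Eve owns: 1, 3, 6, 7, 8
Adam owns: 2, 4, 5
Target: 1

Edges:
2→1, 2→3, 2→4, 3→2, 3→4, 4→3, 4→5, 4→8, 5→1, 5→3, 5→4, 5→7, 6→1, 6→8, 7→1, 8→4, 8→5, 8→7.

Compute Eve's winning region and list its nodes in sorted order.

A0 = {1}
A1: add {6, 7} — 6 (Eve) has 6→1; 7 (Eve) has 7→1.
A2: add {8} — 8 (Eve) has 8→7.
A3 = A2; e.g. 2 (Adam) can still go to 3. Fixed point.
Eve's winning region = {1, 6, 7, 8}.

1, 6, 7, 8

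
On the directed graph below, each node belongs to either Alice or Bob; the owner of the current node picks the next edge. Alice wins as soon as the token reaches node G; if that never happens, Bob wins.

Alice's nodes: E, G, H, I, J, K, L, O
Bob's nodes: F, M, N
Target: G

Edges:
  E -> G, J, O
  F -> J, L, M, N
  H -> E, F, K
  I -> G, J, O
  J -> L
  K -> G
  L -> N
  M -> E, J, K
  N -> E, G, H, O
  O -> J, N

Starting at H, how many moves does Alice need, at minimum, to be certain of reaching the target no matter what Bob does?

A0 = {G}
A1: add {E, I, K} — E (Alice) has E→G; I (Alice) has I→G; K (Alice) has K→G.
A2: add {H} — H (Alice) has H→E.
A3 = A2; e.g. F (Bob) can still go to J. Fixed point.
H enters the attractor at level 2, so Alice can force the target in 2 moves from there.

2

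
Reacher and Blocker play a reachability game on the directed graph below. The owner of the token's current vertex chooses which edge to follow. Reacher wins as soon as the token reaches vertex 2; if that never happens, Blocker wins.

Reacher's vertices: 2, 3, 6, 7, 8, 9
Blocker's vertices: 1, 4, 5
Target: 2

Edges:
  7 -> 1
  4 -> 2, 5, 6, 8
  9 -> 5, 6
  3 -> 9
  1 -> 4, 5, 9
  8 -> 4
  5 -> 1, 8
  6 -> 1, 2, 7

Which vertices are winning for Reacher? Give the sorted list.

A0 = {2}
A1: add {6} — 6 (Reacher) has 6→2.
A2: add {9} — 9 (Reacher) has 9→6.
A3: add {3} — 3 (Reacher) has 3→9.
A4 = A3; e.g. 1 (Blocker) can still go to 4. Fixed point.
Reacher's winning region = {2, 3, 6, 9}.

2, 3, 6, 9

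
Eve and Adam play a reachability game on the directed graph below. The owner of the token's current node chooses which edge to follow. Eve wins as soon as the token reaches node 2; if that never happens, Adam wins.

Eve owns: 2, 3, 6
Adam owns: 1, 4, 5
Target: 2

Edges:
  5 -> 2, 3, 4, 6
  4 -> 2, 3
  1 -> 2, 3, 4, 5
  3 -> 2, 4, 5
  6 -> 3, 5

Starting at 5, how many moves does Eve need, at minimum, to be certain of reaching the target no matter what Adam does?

3

A0 = {2}
A1: add {3} — 3 (Eve) has 3→2.
A2: add {4, 6} — 4 (Adam): all of {2, 3} already in; 6 (Eve) has 6→3.
A3: add {5} — 5 (Adam): all of {2, 3, 4, 6} already in.
5 enters the attractor at level 3, so Eve can force the target in 3 moves from there.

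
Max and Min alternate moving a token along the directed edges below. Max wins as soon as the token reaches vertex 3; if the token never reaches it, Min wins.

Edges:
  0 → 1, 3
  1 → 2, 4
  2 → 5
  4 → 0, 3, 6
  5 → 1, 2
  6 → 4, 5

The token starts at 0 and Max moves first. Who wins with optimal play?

Max

Track states (vertex, player-to-move).
A0 = {(3,Max), (3,Min)}
A1: add {(0,Max), (4,Max)}.
(0,Max) ∈ A1 ⇒ Max forces the target.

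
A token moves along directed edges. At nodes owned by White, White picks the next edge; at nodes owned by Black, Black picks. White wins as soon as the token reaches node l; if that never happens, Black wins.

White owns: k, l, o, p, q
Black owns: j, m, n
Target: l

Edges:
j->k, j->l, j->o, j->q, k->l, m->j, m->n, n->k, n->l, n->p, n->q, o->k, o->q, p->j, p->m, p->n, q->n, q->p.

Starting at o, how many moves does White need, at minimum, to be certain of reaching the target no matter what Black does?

A0 = {l}
A1: add {k} — k (White) has k→l.
A2: add {o} — o (White) has o→k.
A3 = A2; e.g. j (Black) can still go to q. Fixed point.
o enters the attractor at level 2, so White can force the target in 2 moves from there.

2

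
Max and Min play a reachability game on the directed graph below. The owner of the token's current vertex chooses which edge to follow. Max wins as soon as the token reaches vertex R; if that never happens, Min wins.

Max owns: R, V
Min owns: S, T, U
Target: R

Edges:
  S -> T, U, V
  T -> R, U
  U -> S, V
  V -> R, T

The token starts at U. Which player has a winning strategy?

A0 = {R}
A1: add {V} — V (Max) has V→R.
A2 = A1; e.g. S (Min) can still go to T. Fixed point.
U never enters the attractor, so Min can avoid the target forever.

Min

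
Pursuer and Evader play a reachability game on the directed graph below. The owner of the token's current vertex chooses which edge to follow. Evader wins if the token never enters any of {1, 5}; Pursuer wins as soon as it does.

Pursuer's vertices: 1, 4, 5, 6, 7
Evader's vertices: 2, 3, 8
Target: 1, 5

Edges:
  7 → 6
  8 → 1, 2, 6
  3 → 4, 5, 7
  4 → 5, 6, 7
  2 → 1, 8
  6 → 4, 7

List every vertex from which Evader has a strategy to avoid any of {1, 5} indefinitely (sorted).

A0 = {1, 5}
A1: add {4} — 4 (Pursuer) has 4→5.
A2: add {6} — 6 (Pursuer) has 6→4.
A3: add {7} — 7 (Pursuer) has 7→6.
A4: add {3} — 3 (Evader): all of {4, 5, 7} already in.
A5 = A4; e.g. 2 (Evader) can still go to 8. Fixed point.
Pursuer's attractor = {1, 3, 4, 5, 6, 7}; Evader avoids the target exactly from the complement.

2, 8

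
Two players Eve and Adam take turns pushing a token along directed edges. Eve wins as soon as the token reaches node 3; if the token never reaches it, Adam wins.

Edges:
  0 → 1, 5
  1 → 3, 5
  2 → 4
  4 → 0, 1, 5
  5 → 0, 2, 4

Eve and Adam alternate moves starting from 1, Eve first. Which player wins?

Eve

Track states (vertex, player-to-move).
A0 = {(3,Eve), (3,Adam)}
A1: add {(1,Eve)}.
(1,Eve) ∈ A1 ⇒ Eve forces the target.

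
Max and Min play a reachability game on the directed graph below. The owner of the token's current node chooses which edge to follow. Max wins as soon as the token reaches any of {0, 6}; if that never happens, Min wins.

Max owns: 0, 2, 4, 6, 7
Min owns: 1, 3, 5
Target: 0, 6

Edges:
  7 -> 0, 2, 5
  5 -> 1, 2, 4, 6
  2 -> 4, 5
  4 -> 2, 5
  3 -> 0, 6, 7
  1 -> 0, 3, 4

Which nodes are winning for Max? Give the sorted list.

A0 = {0, 6}
A1: add {7} — 7 (Max) has 7→0.
A2: add {3} — 3 (Min): all of {0, 6, 7} already in.
A3 = A2; e.g. 1 (Min) can still go to 4. Fixed point.
Max's winning region = {0, 3, 6, 7}.

0, 3, 6, 7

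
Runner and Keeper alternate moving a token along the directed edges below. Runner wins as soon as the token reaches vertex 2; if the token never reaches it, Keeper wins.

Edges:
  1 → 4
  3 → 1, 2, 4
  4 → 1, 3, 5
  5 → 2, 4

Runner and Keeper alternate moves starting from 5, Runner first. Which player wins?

Track states (vertex, player-to-move).
A0 = {(2,Runner), (2,Keeper)}
A1: add {(3,Runner), (5,Runner)}.
(5,Runner) ∈ A1 ⇒ Runner forces the target.

Runner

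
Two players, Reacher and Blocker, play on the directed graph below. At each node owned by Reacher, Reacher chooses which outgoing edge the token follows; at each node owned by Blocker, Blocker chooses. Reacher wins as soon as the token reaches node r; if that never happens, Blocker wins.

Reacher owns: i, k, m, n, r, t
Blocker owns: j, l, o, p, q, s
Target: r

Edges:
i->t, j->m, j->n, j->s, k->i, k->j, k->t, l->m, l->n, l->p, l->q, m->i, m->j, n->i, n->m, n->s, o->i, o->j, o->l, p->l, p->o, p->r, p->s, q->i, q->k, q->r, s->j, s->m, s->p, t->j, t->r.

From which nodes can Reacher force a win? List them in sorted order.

i, k, m, n, q, r, t

A0 = {r}
A1: add {t} — t (Reacher) has t→r.
A2: add {i, k} — i (Reacher) has i→t; k (Reacher) has k→t.
A3: add {m, n, q} — m (Reacher) has m→i; n (Reacher) has n→i; q (Blocker): all of {i, k, r} already in.
A4 = A3; e.g. j (Blocker) can still go to s. Fixed point.
Reacher's winning region = {i, k, m, n, q, r, t}.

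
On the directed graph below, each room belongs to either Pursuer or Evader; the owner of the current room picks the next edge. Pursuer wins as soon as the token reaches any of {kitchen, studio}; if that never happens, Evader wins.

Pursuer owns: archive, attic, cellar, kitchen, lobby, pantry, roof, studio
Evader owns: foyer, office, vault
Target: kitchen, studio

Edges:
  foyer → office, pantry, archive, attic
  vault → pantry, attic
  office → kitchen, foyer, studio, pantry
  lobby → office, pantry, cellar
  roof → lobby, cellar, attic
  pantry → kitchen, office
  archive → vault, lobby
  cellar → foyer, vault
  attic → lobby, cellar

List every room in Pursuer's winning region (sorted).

archive, attic, cellar, kitchen, lobby, pantry, roof, studio, vault

A0 = {kitchen, studio}
A1: add {pantry} — pantry (Pursuer) has pantry→kitchen.
A2: add {lobby} — lobby (Pursuer) has lobby→pantry.
A3: add {archive, attic, roof} — roof (Pursuer) has roof→lobby; archive (Pursuer) has archive→lobby; attic (Pursuer) has attic→lobby.
A4: add {vault} — vault (Evader): all of {pantry, attic} already in.
A5: add {cellar} — cellar (Pursuer) has cellar→vault.
A6 = A5; e.g. foyer (Evader) can still go to office. Fixed point.
Pursuer's winning region = {archive, attic, cellar, kitchen, lobby, pantry, roof, studio, vault}.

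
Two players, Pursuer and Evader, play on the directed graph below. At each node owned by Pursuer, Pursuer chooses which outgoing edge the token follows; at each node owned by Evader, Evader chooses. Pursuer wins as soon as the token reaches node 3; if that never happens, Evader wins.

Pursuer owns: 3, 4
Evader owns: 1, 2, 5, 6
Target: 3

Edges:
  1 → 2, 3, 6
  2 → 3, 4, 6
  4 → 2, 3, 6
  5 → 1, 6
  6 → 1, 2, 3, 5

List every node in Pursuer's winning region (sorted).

A0 = {3}
A1: add {4} — 4 (Pursuer) has 4→3.
A2 = A1; e.g. 1 (Evader) can still go to 2. Fixed point.
Pursuer's winning region = {3, 4}.

3, 4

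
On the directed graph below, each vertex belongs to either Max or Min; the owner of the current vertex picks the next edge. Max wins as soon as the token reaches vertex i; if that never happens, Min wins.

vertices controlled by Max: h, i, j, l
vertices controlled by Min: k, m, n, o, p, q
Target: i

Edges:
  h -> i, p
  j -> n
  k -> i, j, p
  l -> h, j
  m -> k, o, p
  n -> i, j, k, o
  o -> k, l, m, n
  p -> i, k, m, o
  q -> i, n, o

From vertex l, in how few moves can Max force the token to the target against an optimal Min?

A0 = {i}
A1: add {h} — h (Max) has h→i.
A2: add {l} — l (Max) has l→h.
A3 = A2; e.g. j (Max) has no edge into A2. Fixed point.
l enters the attractor at level 2, so Max can force the target in 2 moves from there.

2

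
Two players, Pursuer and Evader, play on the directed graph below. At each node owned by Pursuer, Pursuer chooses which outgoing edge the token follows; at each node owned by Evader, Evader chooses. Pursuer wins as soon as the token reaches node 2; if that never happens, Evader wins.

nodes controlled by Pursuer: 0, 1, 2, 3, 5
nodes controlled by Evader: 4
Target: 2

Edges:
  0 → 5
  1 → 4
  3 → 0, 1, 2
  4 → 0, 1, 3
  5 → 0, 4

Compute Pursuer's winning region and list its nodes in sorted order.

A0 = {2}
A1: add {3} — 3 (Pursuer) has 3→2.
A2 = A1; e.g. 0 (Pursuer) has no edge into A1. Fixed point.
Pursuer's winning region = {2, 3}.

2, 3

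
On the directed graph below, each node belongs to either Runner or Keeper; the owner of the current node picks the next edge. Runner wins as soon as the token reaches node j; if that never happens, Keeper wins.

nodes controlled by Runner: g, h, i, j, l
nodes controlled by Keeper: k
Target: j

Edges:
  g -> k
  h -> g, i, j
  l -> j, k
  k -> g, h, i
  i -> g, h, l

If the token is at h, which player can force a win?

Runner

A0 = {j}
A1: add {h, l} — h (Runner) has h→j; l (Runner) has l→j.
h ∈ A1, so Runner can force the target.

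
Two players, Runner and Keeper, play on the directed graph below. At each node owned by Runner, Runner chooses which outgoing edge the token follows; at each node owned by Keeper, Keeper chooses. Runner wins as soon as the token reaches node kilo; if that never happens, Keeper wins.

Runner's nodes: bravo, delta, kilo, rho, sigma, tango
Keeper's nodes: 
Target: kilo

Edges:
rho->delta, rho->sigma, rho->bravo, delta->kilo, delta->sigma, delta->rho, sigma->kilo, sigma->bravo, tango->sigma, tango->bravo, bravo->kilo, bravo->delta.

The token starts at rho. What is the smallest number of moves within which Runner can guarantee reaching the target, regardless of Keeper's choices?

2

A0 = {kilo}
A1: add {bravo, delta, sigma} — delta (Runner) has delta→kilo; sigma (Runner) has sigma→kilo; bravo (Runner) has bravo→kilo.
A2: add {rho, tango} — rho (Runner) has rho→delta; tango (Runner) has tango→sigma.
A2 = all vertices. Fixed point.
rho enters the attractor at level 2, so Runner can force the target in 2 moves from there.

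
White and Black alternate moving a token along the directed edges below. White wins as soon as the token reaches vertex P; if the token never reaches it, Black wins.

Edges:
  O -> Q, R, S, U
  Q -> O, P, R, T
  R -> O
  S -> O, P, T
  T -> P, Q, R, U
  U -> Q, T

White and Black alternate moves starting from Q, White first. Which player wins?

White

Track states (vertex, player-to-move).
A0 = {(P,White), (P,Black)}
A1: add {(Q,White), (S,White), (T,White)}.
(Q,White) ∈ A1 ⇒ White forces the target.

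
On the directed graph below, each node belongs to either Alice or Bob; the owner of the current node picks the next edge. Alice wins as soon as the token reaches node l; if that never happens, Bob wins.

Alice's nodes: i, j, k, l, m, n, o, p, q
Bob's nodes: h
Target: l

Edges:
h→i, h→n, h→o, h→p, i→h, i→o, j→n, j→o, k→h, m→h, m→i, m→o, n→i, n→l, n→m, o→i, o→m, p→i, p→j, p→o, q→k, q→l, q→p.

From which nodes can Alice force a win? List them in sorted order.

A0 = {l}
A1: add {n, q} — n (Alice) has n→l; q (Alice) has q→l.
A2: add {j} — j (Alice) has j→n.
A3: add {p} — p (Alice) has p→j.
A4 = A3; e.g. h (Bob) can still go to i. Fixed point.
Alice's winning region = {j, l, n, p, q}.

j, l, n, p, q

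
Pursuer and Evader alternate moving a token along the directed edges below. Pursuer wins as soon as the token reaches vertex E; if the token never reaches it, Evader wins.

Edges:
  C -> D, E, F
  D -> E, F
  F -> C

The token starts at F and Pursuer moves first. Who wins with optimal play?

Track states (vertex, player-to-move).
A0 = {(E,Pursuer), (E,Evader)}
A1: add {(C,Pursuer), (D,Pursuer)}.
A2: add {(F,Evader)}.
A3 = A2; e.g. (C,Evader) stays out. (F,Pursuer) never enters ⇒ Evader avoids the target.

Evader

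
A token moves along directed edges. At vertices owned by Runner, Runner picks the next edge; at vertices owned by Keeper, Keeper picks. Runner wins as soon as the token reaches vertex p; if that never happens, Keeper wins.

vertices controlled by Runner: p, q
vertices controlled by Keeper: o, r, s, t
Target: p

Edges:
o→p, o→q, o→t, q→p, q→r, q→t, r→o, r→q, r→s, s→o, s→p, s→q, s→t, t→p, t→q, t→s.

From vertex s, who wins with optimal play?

A0 = {p}
A1: add {q} — q (Runner) has q→p.
A2 = A1; e.g. o (Keeper) can still go to t. Fixed point.
s never enters the attractor, so Keeper can avoid the target forever.

Keeper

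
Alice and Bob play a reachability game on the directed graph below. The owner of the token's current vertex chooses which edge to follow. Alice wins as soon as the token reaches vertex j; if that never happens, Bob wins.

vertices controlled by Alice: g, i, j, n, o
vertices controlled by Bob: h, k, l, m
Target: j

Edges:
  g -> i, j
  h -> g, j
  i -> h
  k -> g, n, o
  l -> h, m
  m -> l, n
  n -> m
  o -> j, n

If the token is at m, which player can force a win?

A0 = {j}
A1: add {g, o} — g (Alice) has g→j; o (Alice) has o→j.
A2: add {h} — h (Bob): all of {g, j} already in.
A3: add {i} — i (Alice) has i→h.
A4 = A3; e.g. k (Bob) can still go to n. Fixed point.
m never enters the attractor, so Bob can avoid the target forever.

Bob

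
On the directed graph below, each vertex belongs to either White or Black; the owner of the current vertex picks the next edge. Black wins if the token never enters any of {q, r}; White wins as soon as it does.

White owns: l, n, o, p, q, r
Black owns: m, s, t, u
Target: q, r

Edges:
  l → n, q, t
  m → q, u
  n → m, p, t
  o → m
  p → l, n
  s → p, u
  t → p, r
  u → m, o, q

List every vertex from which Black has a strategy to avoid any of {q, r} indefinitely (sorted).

A0 = {q, r}
A1: add {l} — l (White) has l→q.
A2: add {p} — p (White) has p→l.
A3: add {n, t} — n (White) has n→p; t (Black): all of {p, r} already in.
A4 = A3; e.g. m (Black) can still go to u. Fixed point.
White's attractor = {l, n, p, q, r, t}; Black avoids the target exactly from the complement.

m, o, s, u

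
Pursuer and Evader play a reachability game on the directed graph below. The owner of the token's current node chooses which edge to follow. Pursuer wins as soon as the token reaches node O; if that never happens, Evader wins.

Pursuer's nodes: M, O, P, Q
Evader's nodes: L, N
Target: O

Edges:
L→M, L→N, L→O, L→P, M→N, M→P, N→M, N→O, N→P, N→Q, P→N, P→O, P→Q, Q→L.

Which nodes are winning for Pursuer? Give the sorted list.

M, O, P

A0 = {O}
A1: add {P} — P (Pursuer) has P→O.
A2: add {M} — M (Pursuer) has M→P.
A3 = A2; e.g. L (Evader) can still go to N. Fixed point.
Pursuer's winning region = {M, O, P}.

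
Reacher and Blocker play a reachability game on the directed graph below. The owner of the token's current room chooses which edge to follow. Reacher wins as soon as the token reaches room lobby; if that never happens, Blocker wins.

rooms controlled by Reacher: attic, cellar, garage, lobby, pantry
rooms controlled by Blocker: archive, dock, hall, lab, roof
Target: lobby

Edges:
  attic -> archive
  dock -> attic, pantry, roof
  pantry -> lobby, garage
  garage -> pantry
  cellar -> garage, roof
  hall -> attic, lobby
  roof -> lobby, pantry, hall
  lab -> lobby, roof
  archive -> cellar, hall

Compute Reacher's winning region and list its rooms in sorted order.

cellar, garage, lobby, pantry

A0 = {lobby}
A1: add {pantry} — pantry (Reacher) has pantry→lobby.
A2: add {garage} — garage (Reacher) has garage→pantry.
A3: add {cellar} — cellar (Reacher) has cellar→garage.
A4 = A3; e.g. attic (Reacher) has no edge into A3. Fixed point.
Reacher's winning region = {cellar, garage, lobby, pantry}.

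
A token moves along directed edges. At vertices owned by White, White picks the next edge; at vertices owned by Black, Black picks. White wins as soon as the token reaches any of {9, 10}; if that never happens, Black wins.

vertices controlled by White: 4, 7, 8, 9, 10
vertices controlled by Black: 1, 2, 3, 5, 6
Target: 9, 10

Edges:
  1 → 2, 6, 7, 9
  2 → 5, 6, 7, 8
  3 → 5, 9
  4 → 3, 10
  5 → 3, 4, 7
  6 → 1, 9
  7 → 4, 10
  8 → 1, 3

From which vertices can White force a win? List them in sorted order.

A0 = {9, 10}
A1: add {4, 7} — 4 (White) has 4→10; 7 (White) has 7→10.
A2 = A1; e.g. 1 (Black) can still go to 2. Fixed point.
White's winning region = {4, 7, 9, 10}.

4, 7, 9, 10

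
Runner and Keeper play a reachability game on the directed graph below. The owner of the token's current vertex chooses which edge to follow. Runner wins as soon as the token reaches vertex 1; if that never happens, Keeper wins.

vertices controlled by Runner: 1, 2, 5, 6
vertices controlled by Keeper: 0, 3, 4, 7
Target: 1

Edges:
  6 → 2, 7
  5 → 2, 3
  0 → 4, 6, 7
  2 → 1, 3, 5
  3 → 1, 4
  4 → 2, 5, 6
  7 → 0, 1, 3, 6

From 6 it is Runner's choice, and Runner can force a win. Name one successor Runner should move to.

A0 = {1}
A1: add {2} — 2 (Runner) has 2→1.
A2: add {5, 6} — 5 (Runner) has 5→2; 6 (Runner) has 6→2.
A3: add {4} — 4 (Keeper): all of {2, 5, 6} already in.
A4: add {3} — 3 (Keeper): all of {1, 4} already in.
A5 = A4; e.g. 0 (Keeper) can still go to 7. Fixed point.
From 6, successor 2 is in the attractor (rank 1); the other successor 7 is not.

2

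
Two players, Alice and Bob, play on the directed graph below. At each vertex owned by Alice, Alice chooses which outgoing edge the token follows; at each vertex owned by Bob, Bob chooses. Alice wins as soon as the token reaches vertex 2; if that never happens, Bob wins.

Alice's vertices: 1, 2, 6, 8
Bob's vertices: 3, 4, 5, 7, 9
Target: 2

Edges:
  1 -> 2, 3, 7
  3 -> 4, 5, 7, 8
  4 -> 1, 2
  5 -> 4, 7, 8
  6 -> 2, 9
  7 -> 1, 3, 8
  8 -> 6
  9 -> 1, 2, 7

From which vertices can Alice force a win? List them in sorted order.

A0 = {2}
A1: add {1, 6} — 1 (Alice) has 1→2; 6 (Alice) has 6→2.
A2: add {4, 8} — 4 (Bob): all of {1, 2} already in; 8 (Alice) has 8→6.
A3 = A2; e.g. 3 (Bob) can still go to 5. Fixed point.
Alice's winning region = {1, 2, 4, 6, 8}.

1, 2, 4, 6, 8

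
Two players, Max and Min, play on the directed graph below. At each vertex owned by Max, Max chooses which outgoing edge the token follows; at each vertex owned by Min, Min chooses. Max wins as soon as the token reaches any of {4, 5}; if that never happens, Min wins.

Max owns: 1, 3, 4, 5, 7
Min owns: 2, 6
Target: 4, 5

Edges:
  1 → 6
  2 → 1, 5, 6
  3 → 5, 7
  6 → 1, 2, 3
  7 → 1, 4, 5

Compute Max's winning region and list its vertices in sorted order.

A0 = {4, 5}
A1: add {3, 7} — 3 (Max) has 3→5; 7 (Max) has 7→4.
A2 = A1; e.g. 1 (Max) has no edge into A1. Fixed point.
Max's winning region = {3, 4, 5, 7}.

3, 4, 5, 7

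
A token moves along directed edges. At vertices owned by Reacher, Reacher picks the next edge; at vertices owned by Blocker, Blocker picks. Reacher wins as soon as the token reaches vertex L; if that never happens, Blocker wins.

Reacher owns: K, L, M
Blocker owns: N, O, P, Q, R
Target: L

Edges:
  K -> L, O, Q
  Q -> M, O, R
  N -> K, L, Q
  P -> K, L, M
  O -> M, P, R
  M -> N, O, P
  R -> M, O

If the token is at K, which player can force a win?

Reacher

A0 = {L}
A1: add {K} — K (Reacher) has K→L.
A2 = A1; e.g. M (Reacher) has no edge into A1. Fixed point.
K ∈ A1, so Reacher can force the target.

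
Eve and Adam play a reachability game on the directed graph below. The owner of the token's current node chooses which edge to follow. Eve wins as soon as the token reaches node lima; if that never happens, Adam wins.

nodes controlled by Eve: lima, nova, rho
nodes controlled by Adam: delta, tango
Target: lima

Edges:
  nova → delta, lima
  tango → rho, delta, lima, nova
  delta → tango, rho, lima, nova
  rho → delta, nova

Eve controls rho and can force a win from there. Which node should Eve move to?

A0 = {lima}
A1: add {nova} — nova (Eve) has nova→lima.
A2: add {rho} — rho (Eve) has rho→nova.
A3 = A2; e.g. tango (Adam) can still go to delta. Fixed point.
From rho, successor nova is in the attractor (rank 1); the other successor delta is not.

nova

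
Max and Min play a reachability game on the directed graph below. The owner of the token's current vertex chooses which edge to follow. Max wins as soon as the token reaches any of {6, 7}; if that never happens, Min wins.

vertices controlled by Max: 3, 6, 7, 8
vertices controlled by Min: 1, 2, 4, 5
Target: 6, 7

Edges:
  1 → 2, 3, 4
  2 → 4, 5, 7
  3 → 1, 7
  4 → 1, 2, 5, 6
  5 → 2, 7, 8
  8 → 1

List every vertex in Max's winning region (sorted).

A0 = {6, 7}
A1: add {3} — 3 (Max) has 3→7.
A2 = A1; e.g. 1 (Min) can still go to 2. Fixed point.
Max's winning region = {3, 6, 7}.

3, 6, 7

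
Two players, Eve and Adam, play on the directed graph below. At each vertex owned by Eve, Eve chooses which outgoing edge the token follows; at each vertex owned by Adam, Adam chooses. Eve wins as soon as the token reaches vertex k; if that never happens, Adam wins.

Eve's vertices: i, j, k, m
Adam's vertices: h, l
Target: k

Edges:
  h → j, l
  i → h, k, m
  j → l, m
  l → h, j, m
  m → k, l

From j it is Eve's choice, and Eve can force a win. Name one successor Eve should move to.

m

A0 = {k}
A1: add {i, m} — i (Eve) has i→k; m (Eve) has m→k.
A2: add {j} — j (Eve) has j→m.
A3 = A2; e.g. h (Adam) can still go to l. Fixed point.
From j, successor m is in the attractor (rank 1); the other successor l is not.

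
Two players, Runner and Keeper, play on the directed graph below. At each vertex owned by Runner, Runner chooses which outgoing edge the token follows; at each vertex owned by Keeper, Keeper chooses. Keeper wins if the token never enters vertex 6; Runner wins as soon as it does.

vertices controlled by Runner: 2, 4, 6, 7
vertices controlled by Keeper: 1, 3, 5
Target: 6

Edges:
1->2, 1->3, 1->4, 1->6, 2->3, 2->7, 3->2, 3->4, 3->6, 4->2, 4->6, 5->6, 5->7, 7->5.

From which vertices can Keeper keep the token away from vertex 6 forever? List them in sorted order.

A0 = {6}
A1: add {4} — 4 (Runner) has 4→6.
A2 = A1; e.g. 1 (Keeper) can still go to 2. Fixed point.
Runner's attractor = {4, 6}; Keeper avoids the target exactly from the complement.

1, 2, 3, 5, 7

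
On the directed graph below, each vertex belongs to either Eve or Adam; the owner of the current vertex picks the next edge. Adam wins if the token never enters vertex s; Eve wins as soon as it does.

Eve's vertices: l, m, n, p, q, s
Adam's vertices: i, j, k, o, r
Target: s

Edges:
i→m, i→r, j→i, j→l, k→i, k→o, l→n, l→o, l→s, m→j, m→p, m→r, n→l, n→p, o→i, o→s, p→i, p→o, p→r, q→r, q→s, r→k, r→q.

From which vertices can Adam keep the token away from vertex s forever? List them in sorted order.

A0 = {s}
A1: add {l, q} — l (Eve) has l→s; q (Eve) has q→s.
A2: add {n} — n (Eve) has n→l.
A3 = A2; e.g. i (Adam) can still go to m. Fixed point.
Eve's attractor = {l, n, q, s}; Adam avoids the target exactly from the complement.

i, j, k, m, o, p, r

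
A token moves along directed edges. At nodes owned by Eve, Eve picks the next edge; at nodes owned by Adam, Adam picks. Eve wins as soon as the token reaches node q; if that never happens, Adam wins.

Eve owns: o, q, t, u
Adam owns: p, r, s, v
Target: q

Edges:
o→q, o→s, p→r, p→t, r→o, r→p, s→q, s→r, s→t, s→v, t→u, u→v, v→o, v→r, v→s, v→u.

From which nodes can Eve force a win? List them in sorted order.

o, q

A0 = {q}
A1: add {o} — o (Eve) has o→q.
A2 = A1; e.g. p (Adam) can still go to r. Fixed point.
Eve's winning region = {o, q}.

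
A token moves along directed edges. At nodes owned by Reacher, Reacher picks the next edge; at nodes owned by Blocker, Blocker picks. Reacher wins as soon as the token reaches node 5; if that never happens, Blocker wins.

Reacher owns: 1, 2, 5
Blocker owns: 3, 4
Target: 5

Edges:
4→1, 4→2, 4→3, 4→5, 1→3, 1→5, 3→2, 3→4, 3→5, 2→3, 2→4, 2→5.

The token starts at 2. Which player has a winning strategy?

Reacher

A0 = {5}
A1: add {1, 2} — 1 (Reacher) has 1→5; 2 (Reacher) has 2→5.
A2 = A1; e.g. 3 (Blocker) can still go to 4. Fixed point.
2 ∈ A1, so Reacher can force the target.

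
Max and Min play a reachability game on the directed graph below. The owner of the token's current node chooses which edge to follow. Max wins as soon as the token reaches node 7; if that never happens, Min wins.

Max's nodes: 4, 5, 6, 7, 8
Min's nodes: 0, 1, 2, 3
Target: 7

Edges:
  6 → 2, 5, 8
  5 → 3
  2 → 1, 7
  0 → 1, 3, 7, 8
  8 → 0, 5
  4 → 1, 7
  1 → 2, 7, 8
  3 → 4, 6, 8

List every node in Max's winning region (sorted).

A0 = {7}
A1: add {4} — 4 (Max) has 4→7.
A2 = A1; e.g. 0 (Min) can still go to 1. Fixed point.
Max's winning region = {4, 7}.

4, 7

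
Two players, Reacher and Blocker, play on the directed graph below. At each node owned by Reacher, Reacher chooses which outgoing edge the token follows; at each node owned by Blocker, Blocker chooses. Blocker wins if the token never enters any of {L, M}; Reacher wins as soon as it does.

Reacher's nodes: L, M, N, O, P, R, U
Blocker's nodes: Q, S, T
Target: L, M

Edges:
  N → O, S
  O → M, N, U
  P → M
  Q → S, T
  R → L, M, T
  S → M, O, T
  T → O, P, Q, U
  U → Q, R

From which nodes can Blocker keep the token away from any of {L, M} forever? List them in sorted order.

A0 = {L, M}
A1: add {O, P, R} — O (Reacher) has O→M; P (Reacher) has P→M; R (Reacher) has R→L.
A2: add {N, U} — N (Reacher) has N→O; U (Reacher) has U→R.
A3 = A2; e.g. Q (Blocker) can still go to S. Fixed point.
Reacher's attractor = {L, M, N, O, P, R, U}; Blocker avoids the target exactly from the complement.

Q, S, T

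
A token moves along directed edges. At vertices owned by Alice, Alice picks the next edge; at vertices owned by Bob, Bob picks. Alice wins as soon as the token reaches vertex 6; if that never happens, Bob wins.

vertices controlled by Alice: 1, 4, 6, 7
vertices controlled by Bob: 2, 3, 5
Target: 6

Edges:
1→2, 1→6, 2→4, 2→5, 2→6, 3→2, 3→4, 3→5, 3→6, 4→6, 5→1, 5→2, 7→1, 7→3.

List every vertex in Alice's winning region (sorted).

1, 4, 6, 7

A0 = {6}
A1: add {1, 4} — 1 (Alice) has 1→6; 4 (Alice) has 4→6.
A2: add {7} — 7 (Alice) has 7→1.
A3 = A2; e.g. 2 (Bob) can still go to 5. Fixed point.
Alice's winning region = {1, 4, 6, 7}.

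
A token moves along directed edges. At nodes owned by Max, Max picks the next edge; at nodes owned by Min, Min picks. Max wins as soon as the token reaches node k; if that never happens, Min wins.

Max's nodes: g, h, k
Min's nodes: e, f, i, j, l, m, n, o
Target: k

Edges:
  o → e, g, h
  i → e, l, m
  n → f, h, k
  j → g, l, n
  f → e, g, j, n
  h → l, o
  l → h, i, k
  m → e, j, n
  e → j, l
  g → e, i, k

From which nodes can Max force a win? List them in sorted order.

A0 = {k}
A1: add {g} — g (Max) has g→k.
A2 = A1; e.g. e (Min) can still go to j. Fixed point.
Max's winning region = {g, k}.

g, k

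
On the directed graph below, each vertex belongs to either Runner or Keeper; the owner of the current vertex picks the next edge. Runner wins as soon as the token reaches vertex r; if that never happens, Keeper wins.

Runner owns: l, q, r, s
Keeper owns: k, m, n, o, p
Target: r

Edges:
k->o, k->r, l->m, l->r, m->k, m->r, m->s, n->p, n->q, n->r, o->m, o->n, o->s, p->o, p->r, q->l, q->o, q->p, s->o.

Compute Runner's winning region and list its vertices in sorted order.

l, q, r

A0 = {r}
A1: add {l} — l (Runner) has l→r.
A2: add {q} — q (Runner) has q→l.
A3 = A2; e.g. k (Keeper) can still go to o. Fixed point.
Runner's winning region = {l, q, r}.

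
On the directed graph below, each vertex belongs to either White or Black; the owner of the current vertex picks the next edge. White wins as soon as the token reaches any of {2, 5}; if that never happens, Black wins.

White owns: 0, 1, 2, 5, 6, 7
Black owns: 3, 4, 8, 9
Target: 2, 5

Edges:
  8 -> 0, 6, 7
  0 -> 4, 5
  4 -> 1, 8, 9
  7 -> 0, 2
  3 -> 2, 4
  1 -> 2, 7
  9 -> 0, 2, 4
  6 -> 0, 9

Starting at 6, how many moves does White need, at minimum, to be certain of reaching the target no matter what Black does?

A0 = {2, 5}
A1: add {0, 1, 7} — 0 (White) has 0→5; 1 (White) has 1→2; 7 (White) has 7→2.
A2: add {6} — 6 (White) has 6→0.
6 enters the attractor at level 2, so White can force the target in 2 moves from there.

2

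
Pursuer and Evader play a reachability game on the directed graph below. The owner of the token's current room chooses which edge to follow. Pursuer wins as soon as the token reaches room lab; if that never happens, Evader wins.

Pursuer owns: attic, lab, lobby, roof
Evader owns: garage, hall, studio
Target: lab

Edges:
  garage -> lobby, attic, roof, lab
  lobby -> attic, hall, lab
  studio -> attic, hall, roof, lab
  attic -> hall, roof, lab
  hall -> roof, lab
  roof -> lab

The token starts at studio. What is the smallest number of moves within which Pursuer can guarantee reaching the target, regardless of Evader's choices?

3

A0 = {lab}
A1: add {attic, lobby, roof} — lobby (Pursuer) has lobby→lab; attic (Pursuer) has attic→lab; roof (Pursuer) has roof→lab.
A2: add {garage, hall} — garage (Evader): all of {lobby, attic, roof, lab} already in; hall (Evader): all of {roof, lab} already in.
A3: add {studio} — studio (Evader): all of {attic, hall, roof, lab} already in.
A3 = all vertices. Fixed point.
studio enters the attractor at level 3, so Pursuer can force the target in 3 moves from there.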